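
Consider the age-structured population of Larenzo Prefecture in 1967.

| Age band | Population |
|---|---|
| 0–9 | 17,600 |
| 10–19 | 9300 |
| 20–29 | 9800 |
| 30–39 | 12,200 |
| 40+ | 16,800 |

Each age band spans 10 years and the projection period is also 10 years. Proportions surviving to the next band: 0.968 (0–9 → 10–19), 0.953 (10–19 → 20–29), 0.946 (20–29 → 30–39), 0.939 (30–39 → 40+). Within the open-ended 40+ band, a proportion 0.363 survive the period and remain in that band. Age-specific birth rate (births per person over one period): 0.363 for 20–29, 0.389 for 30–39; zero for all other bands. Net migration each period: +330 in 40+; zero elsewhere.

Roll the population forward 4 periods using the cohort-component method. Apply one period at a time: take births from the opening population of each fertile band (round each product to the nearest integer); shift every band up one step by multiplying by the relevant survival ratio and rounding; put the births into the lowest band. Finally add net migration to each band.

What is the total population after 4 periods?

50933

Call the groups 1 to 5, youngest first.
— Period 1 —
Births: 9800 × 0.363 = 3557  |  12200 × 0.389 = 4746 → 8303
Group 2: 17600 × 0.968 = 17037
Group 3: 9300 × 0.953 = 8863
Group 4: 9800 × 0.946 = 9271
Group 5: 12200 × 0.939 + 16800 × 0.363 = 11456 + 6098 = 17554
Net migration: Group 5 + 330 → 17884
→ [8303, 17037, 8863, 9271, 17884]
— Period 2 —
Births: 8863 × 0.363 = 3217  |  9271 × 0.389 = 3606 → 6823
Group 2: 8303 × 0.968 = 8037
Group 3: 17037 × 0.953 = 16236
Group 4: 8863 × 0.946 = 8384
Group 5: 9271 × 0.939 + 17884 × 0.363 = 8705 + 6492 = 15197
Net migration: Group 5 + 330 → 15527
→ [6823, 8037, 16236, 8384, 15527]
— Period 3 —
Births: 16236 × 0.363 = 5894  |  8384 × 0.389 = 3261 → 9155
Group 2: 6823 × 0.968 = 6605
Group 3: 8037 × 0.953 = 7659
Group 4: 16236 × 0.946 = 15359
Group 5: 8384 × 0.939 + 15527 × 0.363 = 7873 + 5636 = 13509
Net migration: Group 5 + 330 → 13839
→ [9155, 6605, 7659, 15359, 13839]
— Period 4 —
Births: 7659 × 0.363 = 2780  |  15359 × 0.389 = 5975 → 8755
Group 2: 9155 × 0.968 = 8862
Group 3: 6605 × 0.953 = 6295
Group 4: 7659 × 0.946 = 7245
Group 5: 15359 × 0.939 + 13839 × 0.363 = 14422 + 5024 = 19446
Net migration: Group 5 + 330 → 19776
→ [8755, 8862, 6295, 7245, 19776]
Total after period 4: 8755 + 8862 + 6295 + 7245 + 19776 = 50933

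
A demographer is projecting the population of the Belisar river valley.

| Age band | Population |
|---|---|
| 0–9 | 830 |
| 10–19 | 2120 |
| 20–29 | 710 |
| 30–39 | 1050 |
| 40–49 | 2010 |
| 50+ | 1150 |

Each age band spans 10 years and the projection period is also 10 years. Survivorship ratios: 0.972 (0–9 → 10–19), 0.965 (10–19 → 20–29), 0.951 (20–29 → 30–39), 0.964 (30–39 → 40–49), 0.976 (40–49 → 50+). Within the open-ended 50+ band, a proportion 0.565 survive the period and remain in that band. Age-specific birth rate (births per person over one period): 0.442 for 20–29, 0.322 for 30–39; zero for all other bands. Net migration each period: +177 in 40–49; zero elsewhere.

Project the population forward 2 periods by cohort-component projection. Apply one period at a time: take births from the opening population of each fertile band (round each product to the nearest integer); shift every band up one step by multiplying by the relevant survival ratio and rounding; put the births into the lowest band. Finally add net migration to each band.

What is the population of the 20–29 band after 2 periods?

779

After projecting period 1:
Births: 710 * 0.442 = 314, 1050 * 0.322 = 338 → 652
10–19: 830 * 0.972 = 807
20–29: 2120 * 0.965 = 2046
30–39: 710 * 0.951 = 675
40–49: 1050 * 0.964 = 1012
50+: 2010 * 0.976 + 1150 * 0.565 = 1962 + 650 = 2612
Net migration: 40–49 + 177 → 1189
Giving 652 / 807 / 2046 / 675 / 1189 / 2612.
After projecting period 2:
Births: 2046 * 0.442 = 904, 675 * 0.322 = 217 → 1121
10–19: 652 * 0.972 = 634
20–29: 807 * 0.965 = 779
30–39: 2046 * 0.951 = 1946
40–49: 675 * 0.964 = 651
50+: 1189 * 0.976 + 2612 * 0.565 = 1160 + 1476 = 2636
Net migration: 40–49 + 177 → 828
Giving 1121 / 634 / 779 / 1946 / 828 / 2636.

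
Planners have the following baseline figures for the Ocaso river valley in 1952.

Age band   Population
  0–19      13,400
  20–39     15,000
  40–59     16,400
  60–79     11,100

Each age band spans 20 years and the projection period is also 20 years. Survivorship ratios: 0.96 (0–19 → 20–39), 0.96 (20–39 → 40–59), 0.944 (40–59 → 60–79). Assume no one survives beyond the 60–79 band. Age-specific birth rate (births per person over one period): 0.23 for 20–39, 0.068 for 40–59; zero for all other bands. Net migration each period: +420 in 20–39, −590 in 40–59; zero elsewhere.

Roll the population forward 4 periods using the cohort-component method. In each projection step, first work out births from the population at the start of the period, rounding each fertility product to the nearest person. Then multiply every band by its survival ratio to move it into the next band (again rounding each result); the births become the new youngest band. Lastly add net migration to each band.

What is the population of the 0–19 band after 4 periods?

[period 1]
Births: 15000 × 0.23 = 3450, 16400 × 0.068 = 1115 — total 4565
20–39: 13400 × 0.96 = 12864
40–59: 15000 × 0.96 = 14400
60–79: 16400 × 0.944 = 15482
Net migration: 20–39 + 420 → 13284; 40–59 − 590 → 13810
End of period: [4565, 13284, 13810, 15482]
[period 2]
Births: 13284 × 0.23 = 3055, 13810 × 0.068 = 939 — total 3994
20–39: 4565 × 0.96 = 4382
40–59: 13284 × 0.96 = 12753
60–79: 13810 × 0.944 = 13037
Net migration: 20–39 + 420 → 4802; 40–59 − 590 → 12163
End of period: [3994, 4802, 12163, 13037]
[period 3]
Births: 4802 × 0.23 = 1104, 12163 × 0.068 = 827 — total 1931
20–39: 3994 × 0.96 = 3834
40–59: 4802 × 0.96 = 4610
60–79: 12163 × 0.944 = 11482
Net migration: 20–39 + 420 → 4254; 40–59 − 590 → 4020
End of period: [1931, 4254, 4020, 11482]
[period 4]
Births: 4254 × 0.23 = 978, 4020 × 0.068 = 273 — total 1251
20–39: 1931 × 0.96 = 1854
40–59: 4254 × 0.96 = 4084
60–79: 4020 × 0.944 = 3795
Net migration: 20–39 + 420 → 2274; 40–59 − 590 → 3494
End of period: [1251, 2274, 3494, 3795]

1251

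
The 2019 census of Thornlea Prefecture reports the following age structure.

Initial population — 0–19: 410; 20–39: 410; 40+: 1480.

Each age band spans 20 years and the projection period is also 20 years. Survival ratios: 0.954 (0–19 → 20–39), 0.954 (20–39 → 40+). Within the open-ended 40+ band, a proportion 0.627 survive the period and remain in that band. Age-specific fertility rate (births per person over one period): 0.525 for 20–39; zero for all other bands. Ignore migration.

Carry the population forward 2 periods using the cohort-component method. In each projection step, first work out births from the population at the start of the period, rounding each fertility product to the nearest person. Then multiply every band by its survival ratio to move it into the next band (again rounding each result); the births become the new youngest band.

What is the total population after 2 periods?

Numbering the groups 1..3 from youngest to oldest:
Period 1:
Births: 410 * 0.525 = 215
Group 2: 410 * 0.954 = 391
Group 3: 410 * 0.954 + 1480 * 0.627 = 391 + 928 = 1319
Population now: 0–19=215, 20–39=391, 40+=1319
Period 2:
Births: 391 * 0.525 = 205
Group 2: 215 * 0.954 = 205
Group 3: 391 * 0.954 + 1319 * 0.627 = 373 + 827 = 1200
Population now: 0–19=205, 20–39=205, 40+=1200
Total after period 2: 205 + 205 + 1200 = 1610

1610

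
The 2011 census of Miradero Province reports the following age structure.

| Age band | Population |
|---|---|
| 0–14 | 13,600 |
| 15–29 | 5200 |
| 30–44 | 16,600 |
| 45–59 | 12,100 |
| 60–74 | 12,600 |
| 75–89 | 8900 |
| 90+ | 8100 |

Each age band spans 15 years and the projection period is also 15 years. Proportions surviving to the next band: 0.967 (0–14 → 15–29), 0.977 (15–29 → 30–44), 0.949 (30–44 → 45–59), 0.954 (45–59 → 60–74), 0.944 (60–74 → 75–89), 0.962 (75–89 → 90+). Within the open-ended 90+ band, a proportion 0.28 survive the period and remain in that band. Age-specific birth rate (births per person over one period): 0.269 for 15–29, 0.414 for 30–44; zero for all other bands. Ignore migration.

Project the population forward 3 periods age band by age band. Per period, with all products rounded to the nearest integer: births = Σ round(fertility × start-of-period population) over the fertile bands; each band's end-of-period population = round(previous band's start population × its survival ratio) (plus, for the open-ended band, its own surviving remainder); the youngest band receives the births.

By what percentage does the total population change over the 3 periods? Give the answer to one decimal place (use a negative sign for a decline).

-14.1

— Period 1 —
Births: 5200 × 0.269 = 1399, 16600 × 0.414 = 6872 → total 8271
15–29: 13600 × 0.967 = 13151
30–44: 5200 × 0.977 = 5080
45–59: 16600 × 0.949 = 15753
60–74: 12100 × 0.954 = 11543
75–89: 12600 × 0.944 = 11894
90+: 8900 × 0.962 + 8100 × 0.28 = 8562 + 2268 = 10830
End of period: [8271, 13151, 5080, 15753, 11543, 11894, 10830]
— Period 2 —
Births: 13151 × 0.269 = 3538, 5080 × 0.414 = 2103 → total 5641
15–29: 8271 × 0.967 = 7998
30–44: 13151 × 0.977 = 12849
45–59: 5080 × 0.949 = 4821
60–74: 15753 × 0.954 = 15028
75–89: 11543 × 0.944 = 10897
90+: 11894 × 0.962 + 10830 × 0.28 = 11442 + 3032 = 14474
End of period: [5641, 7998, 12849, 4821, 15028, 10897, 14474]
— Period 3 —
Births: 7998 × 0.269 = 2151, 12849 × 0.414 = 5319 → total 7470
15–29: 5641 × 0.967 = 5455
30–44: 7998 × 0.977 = 7814
45–59: 12849 × 0.949 = 12194
60–74: 4821 × 0.954 = 4599
75–89: 15028 × 0.944 = 14186
90+: 10897 × 0.962 + 14474 × 0.28 = 10483 + 4053 = 14536
End of period: [7470, 5455, 7814, 12194, 4599, 14186, 14536]
Total: 77100 → 66254; change = -10846; percentage change = -14.1%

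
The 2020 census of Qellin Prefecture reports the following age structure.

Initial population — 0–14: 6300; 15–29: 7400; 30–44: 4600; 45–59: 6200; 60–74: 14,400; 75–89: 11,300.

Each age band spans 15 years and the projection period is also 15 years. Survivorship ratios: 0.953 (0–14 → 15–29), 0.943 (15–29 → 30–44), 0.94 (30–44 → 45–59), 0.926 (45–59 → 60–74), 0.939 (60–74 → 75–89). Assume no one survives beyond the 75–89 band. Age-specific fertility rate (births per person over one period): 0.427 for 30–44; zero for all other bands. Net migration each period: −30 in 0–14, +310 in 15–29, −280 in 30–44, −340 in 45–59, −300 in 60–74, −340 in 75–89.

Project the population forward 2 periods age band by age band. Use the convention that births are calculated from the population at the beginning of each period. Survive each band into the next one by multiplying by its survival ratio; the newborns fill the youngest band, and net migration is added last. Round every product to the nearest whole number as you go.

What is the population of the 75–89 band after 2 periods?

[period 1]
Births: 4600 × 0.427 = 1964
15–29: 6300 × 0.953 = 6004
30–44: 7400 × 0.943 = 6978
45–59: 4600 × 0.94 = 4324
60–74: 6200 × 0.926 = 5741
75–89: 14400 × 0.939 = 13522
Net migration: 0–14 − 30 → 1934; 15–29 + 310 → 6314; 30–44 − 280 → 6698; 45–59 − 340 → 3984; 60–74 − 300 → 5441; 75–89 − 340 → 13182
Giving 1934 / 6314 / 6698 / 3984 / 5441 / 13182.
[period 2]
Births: 6698 × 0.427 = 2860
15–29: 1934 × 0.953 = 1843
30–44: 6314 × 0.943 = 5954
45–59: 6698 × 0.94 = 6296
60–74: 3984 × 0.926 = 3689
75–89: 5441 × 0.939 = 5109
Net migration: 0–14 − 30 → 2830; 15–29 + 310 → 2153; 30–44 − 280 → 5674; 45–59 − 340 → 5956; 60–74 − 300 → 3389; 75–89 − 340 → 4769
Giving 2830 / 2153 / 5674 / 5956 / 3389 / 4769.

4769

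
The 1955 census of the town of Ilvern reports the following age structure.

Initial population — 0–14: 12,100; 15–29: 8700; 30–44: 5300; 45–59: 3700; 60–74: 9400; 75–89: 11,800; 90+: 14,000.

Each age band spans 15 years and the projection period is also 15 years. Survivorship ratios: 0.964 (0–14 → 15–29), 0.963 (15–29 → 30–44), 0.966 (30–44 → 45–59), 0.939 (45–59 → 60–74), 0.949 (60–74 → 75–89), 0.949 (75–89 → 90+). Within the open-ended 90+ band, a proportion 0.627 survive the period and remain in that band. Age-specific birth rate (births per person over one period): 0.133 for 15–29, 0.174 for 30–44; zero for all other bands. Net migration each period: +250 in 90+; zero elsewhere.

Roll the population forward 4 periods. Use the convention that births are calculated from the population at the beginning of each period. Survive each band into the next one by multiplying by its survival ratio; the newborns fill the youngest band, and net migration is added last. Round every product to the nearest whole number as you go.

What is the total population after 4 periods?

40031

Let group 1 be 0–14 through group 7 = 90+.
— Period 1 —
Births: 8700 × 0.133 = 1157, 5300 × 0.174 = 922 ⇒ total 2079
Group 2: 12100 × 0.964 = 11664
Group 3: 8700 × 0.963 = 8378
Group 4: 5300 × 0.966 = 5120
Group 5: 3700 × 0.939 = 3474
Group 6: 9400 × 0.949 = 8921
Group 7: 11800 × 0.949 + 14000 × 0.627 = 11198 + 8778 = 19976
Net migration: Group 7 + 250 → 20226
→ [2079, 11664, 8378, 5120, 3474, 8921, 20226]
— Period 2 —
Births: 11664 × 0.133 = 1551, 8378 × 0.174 = 1458 ⇒ total 3009
Group 2: 2079 × 0.964 = 2004
Group 3: 11664 × 0.963 = 11232
Group 4: 8378 × 0.966 = 8093
Group 5: 5120 × 0.939 = 4808
Group 6: 3474 × 0.949 = 3297
Group 7: 8921 × 0.949 + 20226 × 0.627 = 8466 + 12682 = 21148
Net migration: Group 7 + 250 → 21398
→ [3009, 2004, 11232, 8093, 4808, 3297, 21398]
— Period 3 —
Births: 2004 × 0.133 = 267, 11232 × 0.174 = 1954 ⇒ total 2221
Group 2: 3009 × 0.964 = 2901
Group 3: 2004 × 0.963 = 1930
Group 4: 11232 × 0.966 = 10850
Group 5: 8093 × 0.939 = 7599
Group 6: 4808 × 0.949 = 4563
Group 7: 3297 × 0.949 + 21398 × 0.627 = 3129 + 13417 = 16546
Net migration: Group 7 + 250 → 16796
→ [2221, 2901, 1930, 10850, 7599, 4563, 16796]
— Period 4 —
Births: 2901 × 0.133 = 386, 1930 × 0.174 = 336 ⇒ total 722
Group 2: 2221 × 0.964 = 2141
Group 3: 2901 × 0.963 = 2794
Group 4: 1930 × 0.966 = 1864
Group 5: 10850 × 0.939 = 10188
Group 6: 7599 × 0.949 = 7211
Group 7: 4563 × 0.949 + 16796 × 0.627 = 4330 + 10531 = 14861
Net migration: Group 7 + 250 → 15111
→ [722, 2141, 2794, 1864, 10188, 7211, 15111]
Total after period 4: 722 + 2141 + 2794 + 1864 + 10188 + 7211 + 15111 = 40031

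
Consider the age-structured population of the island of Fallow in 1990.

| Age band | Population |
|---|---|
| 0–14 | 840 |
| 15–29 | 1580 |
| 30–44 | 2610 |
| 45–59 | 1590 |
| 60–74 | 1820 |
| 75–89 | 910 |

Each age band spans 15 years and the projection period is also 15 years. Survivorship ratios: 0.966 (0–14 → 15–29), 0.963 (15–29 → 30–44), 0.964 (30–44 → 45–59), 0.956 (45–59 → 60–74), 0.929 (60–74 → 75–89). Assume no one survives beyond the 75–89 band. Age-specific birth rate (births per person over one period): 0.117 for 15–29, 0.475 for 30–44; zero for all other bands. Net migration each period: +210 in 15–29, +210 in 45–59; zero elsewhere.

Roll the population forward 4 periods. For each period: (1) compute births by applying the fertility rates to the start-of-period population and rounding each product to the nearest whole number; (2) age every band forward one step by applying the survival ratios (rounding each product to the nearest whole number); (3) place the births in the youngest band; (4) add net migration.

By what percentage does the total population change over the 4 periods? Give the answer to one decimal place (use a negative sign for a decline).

(Bands numbered youngest = 1 to oldest = 6.)
[period 1]
Births: 1580 * 0.117 = 185 ; 2610 * 0.475 = 1240 → total 1425
Band 2: 840 * 0.966 = 811
Band 3: 1580 * 0.963 = 1522
Band 4: 2610 * 0.964 = 2516
Band 5: 1590 * 0.956 = 1520
Band 6: 1820 * 0.929 = 1691
Net migration: Band 2 + 210 → 1021; Band 4 + 210 → 2726
End of period: [1425, 1021, 1522, 2726, 1520, 1691]
[period 2]
Births: 1021 * 0.117 = 119 ; 1522 * 0.475 = 723 → total 842
Band 2: 1425 * 0.966 = 1377
Band 3: 1021 * 0.963 = 983
Band 4: 1522 * 0.964 = 1467
Band 5: 2726 * 0.956 = 2606
Band 6: 1520 * 0.929 = 1412
Net migration: Band 2 + 210 → 1587; Band 4 + 210 → 1677
End of period: [842, 1587, 983, 1677, 2606, 1412]
[period 3]
Births: 1587 * 0.117 = 186 ; 983 * 0.475 = 467 → total 653
Band 2: 842 * 0.966 = 813
Band 3: 1587 * 0.963 = 1528
Band 4: 983 * 0.964 = 948
Band 5: 1677 * 0.956 = 1603
Band 6: 2606 * 0.929 = 2421
Net migration: Band 2 + 210 → 1023; Band 4 + 210 → 1158
End of period: [653, 1023, 1528, 1158, 1603, 2421]
[period 4]
Births: 1023 * 0.117 = 120 ; 1528 * 0.475 = 726 → total 846
Band 2: 653 * 0.966 = 631
Band 3: 1023 * 0.963 = 985
Band 4: 1528 * 0.964 = 1473
Band 5: 1158 * 0.956 = 1107
Band 6: 1603 * 0.929 = 1489
Net migration: Band 2 + 210 → 841; Band 4 + 210 → 1683
End of period: [846, 841, 985, 1683, 1107, 1489]
Total: 9350 → 6951; change = -2399; percentage change = -25.7%

-25.7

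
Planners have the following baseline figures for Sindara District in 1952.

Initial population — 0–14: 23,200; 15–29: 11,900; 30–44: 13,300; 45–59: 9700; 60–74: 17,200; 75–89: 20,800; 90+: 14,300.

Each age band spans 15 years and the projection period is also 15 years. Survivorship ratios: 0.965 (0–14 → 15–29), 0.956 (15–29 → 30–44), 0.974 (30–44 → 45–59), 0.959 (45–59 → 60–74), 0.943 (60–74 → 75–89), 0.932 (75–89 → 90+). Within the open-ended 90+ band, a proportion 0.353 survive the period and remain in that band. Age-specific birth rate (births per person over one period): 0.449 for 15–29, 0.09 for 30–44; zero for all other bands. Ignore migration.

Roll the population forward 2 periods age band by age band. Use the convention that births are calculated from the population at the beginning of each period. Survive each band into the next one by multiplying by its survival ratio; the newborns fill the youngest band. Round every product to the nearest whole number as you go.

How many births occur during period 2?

11076

(Bands numbered youngest = 1 to oldest = 7.)
Period 1.
Births: 11900 × 0.449 = 5343, 13300 × 0.09 = 1197 ⇒ total 6540
Band 2: 23200 × 0.965 = 22388
Band 3: 11900 × 0.956 = 11376
Band 4: 13300 × 0.974 = 12954
Band 5: 9700 × 0.959 = 9302
Band 6: 17200 × 0.943 = 16220
Band 7: 20800 × 0.932 + 14300 × 0.353 = 19386 + 5048 = 24434
Population now: 0–14=6540, 15–29=22388, 30–44=11376, 45–59=12954, 60–74=9302, 75–89=16220, 90+=24434
Period 2.
Births: 22388 × 0.449 = 10052, 11376 × 0.09 = 1024 ⇒ total 11076
Band 2: 6540 × 0.965 = 6311
Band 3: 22388 × 0.956 = 21403
Band 4: 11376 × 0.974 = 11080
Band 5: 12954 × 0.959 = 12423
Band 6: 9302 × 0.943 = 8772
Band 7: 16220 × 0.932 + 24434 × 0.353 = 15117 + 8625 = 23742
Population now: 0–14=11076, 15–29=6311, 30–44=21403, 45–59=11080, 60–74=12423, 75–89=8772, 90+=23742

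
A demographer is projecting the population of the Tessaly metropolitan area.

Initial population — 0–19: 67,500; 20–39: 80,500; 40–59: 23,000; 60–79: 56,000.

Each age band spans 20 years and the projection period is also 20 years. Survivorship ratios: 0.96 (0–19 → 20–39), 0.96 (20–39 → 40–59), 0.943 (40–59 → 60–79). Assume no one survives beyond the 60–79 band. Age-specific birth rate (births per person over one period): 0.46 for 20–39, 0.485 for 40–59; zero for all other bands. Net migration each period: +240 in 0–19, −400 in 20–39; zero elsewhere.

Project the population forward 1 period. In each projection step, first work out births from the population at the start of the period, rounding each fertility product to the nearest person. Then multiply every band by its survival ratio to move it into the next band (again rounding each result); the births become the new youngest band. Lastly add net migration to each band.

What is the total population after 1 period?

(Groups numbered youngest = 1 to oldest = 4.)
— Period 1 —
Births: 80500 * 0.46 = 37030  |  23000 * 0.485 = 11155 ⇒ total 48185
Group 2: 67500 * 0.96 = 64800
Group 3: 80500 * 0.96 = 77280
Group 4: 23000 * 0.943 = 21689
Net migration: Group 1 + 240 → 48425; Group 2 − 400 → 64400
Giving 48425 / 64400 / 77280 / 21689.
Total after period 1: 48425 + 64400 + 77280 + 21689 = 211794

211794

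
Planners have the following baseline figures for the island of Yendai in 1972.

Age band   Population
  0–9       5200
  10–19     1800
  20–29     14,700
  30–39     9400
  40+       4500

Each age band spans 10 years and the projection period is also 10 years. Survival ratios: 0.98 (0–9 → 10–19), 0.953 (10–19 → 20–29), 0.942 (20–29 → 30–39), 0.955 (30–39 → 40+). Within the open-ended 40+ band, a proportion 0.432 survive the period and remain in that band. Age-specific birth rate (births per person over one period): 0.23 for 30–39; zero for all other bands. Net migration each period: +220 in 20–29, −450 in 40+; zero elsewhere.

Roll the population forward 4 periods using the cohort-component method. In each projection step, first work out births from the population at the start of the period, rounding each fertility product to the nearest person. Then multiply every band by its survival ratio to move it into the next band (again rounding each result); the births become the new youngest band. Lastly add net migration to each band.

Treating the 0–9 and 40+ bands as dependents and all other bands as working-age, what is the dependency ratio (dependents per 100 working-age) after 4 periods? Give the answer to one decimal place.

157.6

Period 1.
Births: 9400 × 0.23 = 2162
10–19: 5200 × 0.98 = 5096
20–29: 1800 × 0.953 = 1715
30–39: 14700 × 0.942 = 13847
40+: 9400 × 0.955 + 4500 × 0.432 = 8977 + 1944 = 10921
Net migration: 20–29 + 220 → 1935; 40+ − 450 → 10471
→ [2162, 5096, 1935, 13847, 10471]
Period 2.
Births: 13847 × 0.23 = 3185
10–19: 2162 × 0.98 = 2119
20–29: 5096 × 0.953 = 4856
30–39: 1935 × 0.942 = 1823
40+: 13847 × 0.955 + 10471 × 0.432 = 13224 + 4523 = 17747
Net migration: 20–29 + 220 → 5076; 40+ − 450 → 17297
→ [3185, 2119, 5076, 1823, 17297]
Period 3.
Births: 1823 × 0.23 = 419
10–19: 3185 × 0.98 = 3121
20–29: 2119 × 0.953 = 2019
30–39: 5076 × 0.942 = 4782
40+: 1823 × 0.955 + 17297 × 0.432 = 1741 + 7472 = 9213
Net migration: 20–29 + 220 → 2239; 40+ − 450 → 8763
→ [419, 3121, 2239, 4782, 8763]
Period 4.
Births: 4782 × 0.23 = 1100
10–19: 419 × 0.98 = 411
20–29: 3121 × 0.953 = 2974
30–39: 2239 × 0.942 = 2109
40+: 4782 × 0.955 + 8763 × 0.432 = 4567 + 3786 = 8353
Net migration: 20–29 + 220 → 3194; 40+ − 450 → 7903
→ [1100, 411, 3194, 2109, 7903]
Dependents (band 0–9 + band 40+) = 1100 + 7903 = 9003; working-age = 5714; ratio = 9003/5714 × 100 = 157.6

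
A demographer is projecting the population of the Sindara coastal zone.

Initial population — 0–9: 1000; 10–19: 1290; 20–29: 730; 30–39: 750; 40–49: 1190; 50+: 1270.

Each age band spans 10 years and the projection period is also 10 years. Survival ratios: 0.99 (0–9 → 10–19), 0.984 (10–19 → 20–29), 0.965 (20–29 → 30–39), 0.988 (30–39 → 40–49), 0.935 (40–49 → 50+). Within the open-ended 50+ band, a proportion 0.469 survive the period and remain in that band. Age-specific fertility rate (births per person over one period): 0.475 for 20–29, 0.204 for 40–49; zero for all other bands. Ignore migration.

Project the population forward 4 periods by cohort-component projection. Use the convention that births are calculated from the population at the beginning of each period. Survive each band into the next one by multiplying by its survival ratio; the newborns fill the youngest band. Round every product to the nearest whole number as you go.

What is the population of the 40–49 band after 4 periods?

Numbering the bands 1..6 from youngest to oldest:
Period 1:
Births: 730 * 0.475 = 347  |  1190 * 0.204 = 243 → total 590
Band 2: 1000 * 0.99 = 990
Band 3: 1290 * 0.984 = 1269
Band 4: 730 * 0.965 = 704
Band 5: 750 * 0.988 = 741
Band 6: 1190 * 0.935 + 1270 * 0.469 = 1113 + 596 = 1709
→ [590, 990, 1269, 704, 741, 1709]
Period 2:
Births: 1269 * 0.475 = 603  |  741 * 0.204 = 151 → total 754
Band 2: 590 * 0.99 = 584
Band 3: 990 * 0.984 = 974
Band 4: 1269 * 0.965 = 1225
Band 5: 704 * 0.988 = 696
Band 6: 741 * 0.935 + 1709 * 0.469 = 693 + 802 = 1495
→ [754, 584, 974, 1225, 696, 1495]
Period 3:
Births: 974 * 0.475 = 463  |  696 * 0.204 = 142 → total 605
Band 2: 754 * 0.99 = 746
Band 3: 584 * 0.984 = 575
Band 4: 974 * 0.965 = 940
Band 5: 1225 * 0.988 = 1210
Band 6: 696 * 0.935 + 1495 * 0.469 = 651 + 701 = 1352
→ [605, 746, 575, 940, 1210, 1352]
Period 4:
Births: 575 * 0.475 = 273  |  1210 * 0.204 = 247 → total 520
Band 2: 605 * 0.99 = 599
Band 3: 746 * 0.984 = 734
Band 4: 575 * 0.965 = 555
Band 5: 940 * 0.988 = 929
Band 6: 1210 * 0.935 + 1352 * 0.469 = 1131 + 634 = 1765
→ [520, 599, 734, 555, 929, 1765]

929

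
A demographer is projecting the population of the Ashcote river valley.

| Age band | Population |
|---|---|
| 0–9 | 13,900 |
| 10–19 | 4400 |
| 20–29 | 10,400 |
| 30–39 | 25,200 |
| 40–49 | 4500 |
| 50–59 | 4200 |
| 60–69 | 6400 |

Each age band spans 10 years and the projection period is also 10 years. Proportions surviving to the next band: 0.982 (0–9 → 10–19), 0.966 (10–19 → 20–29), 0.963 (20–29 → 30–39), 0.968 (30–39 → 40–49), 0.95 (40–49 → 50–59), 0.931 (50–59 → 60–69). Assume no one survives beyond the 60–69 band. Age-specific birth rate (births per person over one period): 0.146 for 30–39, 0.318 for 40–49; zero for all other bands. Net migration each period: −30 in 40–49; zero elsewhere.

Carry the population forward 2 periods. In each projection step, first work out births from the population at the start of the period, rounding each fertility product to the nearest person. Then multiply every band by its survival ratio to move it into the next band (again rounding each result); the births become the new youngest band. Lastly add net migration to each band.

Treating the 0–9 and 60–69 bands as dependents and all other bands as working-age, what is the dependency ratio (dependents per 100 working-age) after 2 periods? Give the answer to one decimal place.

23.9

— Period 1 —
Births: 25200 * 0.146 = 3679 ; 4500 * 0.318 = 1431 → total 5110
10–19: 13900 * 0.982 = 13650
20–29: 4400 * 0.966 = 4250
30–39: 10400 * 0.963 = 10015
40–49: 25200 * 0.968 = 24394
50–59: 4500 * 0.95 = 4275
60–69: 4200 * 0.931 = 3910
Net migration: 40–49 − 30 → 24364
→ [5110, 13650, 4250, 10015, 24364, 4275, 3910]
— Period 2 —
Births: 10015 * 0.146 = 1462 ; 24364 * 0.318 = 7748 → total 9210
10–19: 5110 * 0.982 = 5018
20–29: 13650 * 0.966 = 13186
30–39: 4250 * 0.963 = 4093
40–49: 10015 * 0.968 = 9695
50–59: 24364 * 0.95 = 23146
60–69: 4275 * 0.931 = 3980
Net migration: 40–49 − 30 → 9665
→ [9210, 5018, 13186, 4093, 9665, 23146, 3980]
Dependents (band 0–9 + band 60–69) = 9210 + 3980 = 13190; working-age = 55108; ratio = 13190/55108 × 100 = 23.9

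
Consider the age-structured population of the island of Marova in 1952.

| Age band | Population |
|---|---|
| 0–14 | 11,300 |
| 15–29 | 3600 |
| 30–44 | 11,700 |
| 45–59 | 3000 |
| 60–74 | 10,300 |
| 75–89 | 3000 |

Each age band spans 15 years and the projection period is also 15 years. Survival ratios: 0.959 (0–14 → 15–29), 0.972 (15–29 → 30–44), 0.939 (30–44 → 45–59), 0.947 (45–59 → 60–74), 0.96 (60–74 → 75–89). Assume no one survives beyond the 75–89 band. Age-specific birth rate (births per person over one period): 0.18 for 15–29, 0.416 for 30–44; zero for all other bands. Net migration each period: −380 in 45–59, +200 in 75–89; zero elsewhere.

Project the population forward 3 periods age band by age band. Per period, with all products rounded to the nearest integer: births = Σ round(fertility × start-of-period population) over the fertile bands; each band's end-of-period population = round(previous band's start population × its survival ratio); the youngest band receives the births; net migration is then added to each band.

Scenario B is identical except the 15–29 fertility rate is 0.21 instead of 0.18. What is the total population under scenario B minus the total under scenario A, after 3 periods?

592

After projecting period 1:
Births: 3600 * 0.18 = 648, 11700 * 0.416 = 4867 → 5515
15–29: 11300 * 0.959 = 10837
30–44: 3600 * 0.972 = 3499
45–59: 11700 * 0.939 = 10986
60–74: 3000 * 0.947 = 2841
75–89: 10300 * 0.96 = 9888
Net migration: 45–59 − 380 → 10606; 75–89 + 200 → 10088
Giving 5515 / 10837 / 3499 / 10606 / 2841 / 10088.
After projecting period 2:
Births: 10837 * 0.18 = 1951, 3499 * 0.416 = 1456 → 3407
15–29: 5515 * 0.959 = 5289
30–44: 10837 * 0.972 = 10534
45–59: 3499 * 0.939 = 3286
60–74: 10606 * 0.947 = 10044
75–89: 2841 * 0.96 = 2727
Net migration: 45–59 − 380 → 2906; 75–89 + 200 → 2927
Giving 3407 / 5289 / 10534 / 2906 / 10044 / 2927.
After projecting period 3:
Births: 5289 * 0.18 = 952, 10534 * 0.416 = 4382 → 5334
15–29: 3407 * 0.959 = 3267
30–44: 5289 * 0.972 = 5141
45–59: 10534 * 0.939 = 9891
60–74: 2906 * 0.947 = 2752
75–89: 10044 * 0.96 = 9642
Net migration: 45–59 − 380 → 9511; 75–89 + 200 → 9842
Giving 5334 / 3267 / 5141 / 9511 / 2752 / 9842.
Scenario A total after 3 periods: 35847
Scenario B projection —
After projecting period 1:
Births: 3600 * 0.21 = 756, 11700 * 0.416 = 4867 → 5623
15–29: 11300 * 0.959 = 10837
30–44: 3600 * 0.972 = 3499
45–59: 11700 * 0.939 = 10986
60–74: 3000 * 0.947 = 2841
75–89: 10300 * 0.96 = 9888
Net migration: 45–59 − 380 → 10606; 75–89 + 200 → 10088
Giving 5623 / 10837 / 3499 / 10606 / 2841 / 10088.
After projecting period 2:
Births: 10837 * 0.21 = 2276, 3499 * 0.416 = 1456 → 3732
15–29: 5623 * 0.959 = 5392
30–44: 10837 * 0.972 = 10534
45–59: 3499 * 0.939 = 3286
60–74: 10606 * 0.947 = 10044
75–89: 2841 * 0.96 = 2727
Net migration: 45–59 − 380 → 2906; 75–89 + 200 → 2927
Giving 3732 / 5392 / 10534 / 2906 / 10044 / 2927.
After projecting period 3:
Births: 5392 * 0.21 = 1132, 10534 * 0.416 = 4382 → 5514
15–29: 3732 * 0.959 = 3579
30–44: 5392 * 0.972 = 5241
45–59: 10534 * 0.939 = 9891
60–74: 2906 * 0.947 = 2752
75–89: 10044 * 0.96 = 9642
Net migration: 45–59 − 380 → 9511; 75–89 + 200 → 9842
Giving 5514 / 3579 / 5241 / 9511 / 2752 / 9842.
Scenario B total after 3 periods: 36439
Difference B − A = 36439 − 35847 = 592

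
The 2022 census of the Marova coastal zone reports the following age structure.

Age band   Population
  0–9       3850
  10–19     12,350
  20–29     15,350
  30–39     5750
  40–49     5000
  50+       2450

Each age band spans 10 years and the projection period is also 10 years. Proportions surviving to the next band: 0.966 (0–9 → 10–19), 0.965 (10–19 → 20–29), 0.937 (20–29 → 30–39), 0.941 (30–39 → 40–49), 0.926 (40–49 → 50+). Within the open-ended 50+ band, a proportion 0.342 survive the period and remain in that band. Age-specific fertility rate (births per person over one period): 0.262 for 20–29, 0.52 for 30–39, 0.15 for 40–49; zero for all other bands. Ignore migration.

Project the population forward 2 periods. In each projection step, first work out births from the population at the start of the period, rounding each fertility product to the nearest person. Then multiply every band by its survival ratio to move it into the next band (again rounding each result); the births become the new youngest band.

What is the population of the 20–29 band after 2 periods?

— Period 1 —
Births: 15350 × 0.262 = 4022, 5750 × 0.52 = 2990, 5000 × 0.15 = 750 → 7762
10–19: 3850 × 0.966 = 3719
20–29: 12350 × 0.965 = 11918
30–39: 15350 × 0.937 = 14383
40–49: 5750 × 0.941 = 5411
50+: 5000 × 0.926 + 2450 × 0.342 = 4630 + 838 = 5468
Giving 7762 / 3719 / 11918 / 14383 / 5411 / 5468.
— Period 2 —
Births: 11918 × 0.262 = 3123, 14383 × 0.52 = 7479, 5411 × 0.15 = 812 → 11414
10–19: 7762 × 0.966 = 7498
20–29: 3719 × 0.965 = 3589
30–39: 11918 × 0.937 = 11167
40–49: 14383 × 0.941 = 13534
50+: 5411 × 0.926 + 5468 × 0.342 = 5011 + 1870 = 6881
Giving 11414 / 7498 / 3589 / 11167 / 13534 / 6881.

3589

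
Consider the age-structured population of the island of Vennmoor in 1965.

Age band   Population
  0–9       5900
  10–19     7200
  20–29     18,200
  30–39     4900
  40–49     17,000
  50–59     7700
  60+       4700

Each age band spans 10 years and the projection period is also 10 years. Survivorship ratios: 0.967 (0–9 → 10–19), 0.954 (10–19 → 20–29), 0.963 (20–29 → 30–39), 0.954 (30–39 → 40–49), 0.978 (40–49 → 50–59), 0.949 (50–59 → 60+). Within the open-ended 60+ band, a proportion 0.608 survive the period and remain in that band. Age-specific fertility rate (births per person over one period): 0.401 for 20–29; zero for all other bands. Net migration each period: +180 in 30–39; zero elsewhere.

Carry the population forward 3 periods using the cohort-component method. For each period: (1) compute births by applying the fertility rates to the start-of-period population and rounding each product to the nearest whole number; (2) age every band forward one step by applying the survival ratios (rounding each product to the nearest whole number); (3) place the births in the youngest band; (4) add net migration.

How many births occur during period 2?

2754

Let group 1 be 0–9 through group 7 = 60+.
Period 1:
Births: 18200 × 0.401 = 7298
Group 2: 5900 × 0.967 = 5705
Group 3: 7200 × 0.954 = 6869
Group 4: 18200 × 0.963 = 17527
Group 5: 4900 × 0.954 = 4675
Group 6: 17000 × 0.978 = 16626
Group 7: 7700 × 0.949 + 4700 × 0.608 = 7307 + 2858 = 10165
Net migration: Group 4 + 180 → 17707
Population now: 0–9=7298, 10–19=5705, 20–29=6869, 30–39=17707, 40–49=4675, 50–59=16626, 60+=10165
Period 2:
Births: 6869 × 0.401 = 2754
Group 2: 7298 × 0.967 = 7057
Group 3: 5705 × 0.954 = 5443
Group 4: 6869 × 0.963 = 6615
Group 5: 17707 × 0.954 = 16892
Group 6: 4675 × 0.978 = 4572
Group 7: 16626 × 0.949 + 10165 × 0.608 = 15778 + 6180 = 21958
Net migration: Group 4 + 180 → 6795
Population now: 0–9=2754, 10–19=7057, 20–29=5443, 30–39=6795, 40–49=16892, 50–59=4572, 60+=21958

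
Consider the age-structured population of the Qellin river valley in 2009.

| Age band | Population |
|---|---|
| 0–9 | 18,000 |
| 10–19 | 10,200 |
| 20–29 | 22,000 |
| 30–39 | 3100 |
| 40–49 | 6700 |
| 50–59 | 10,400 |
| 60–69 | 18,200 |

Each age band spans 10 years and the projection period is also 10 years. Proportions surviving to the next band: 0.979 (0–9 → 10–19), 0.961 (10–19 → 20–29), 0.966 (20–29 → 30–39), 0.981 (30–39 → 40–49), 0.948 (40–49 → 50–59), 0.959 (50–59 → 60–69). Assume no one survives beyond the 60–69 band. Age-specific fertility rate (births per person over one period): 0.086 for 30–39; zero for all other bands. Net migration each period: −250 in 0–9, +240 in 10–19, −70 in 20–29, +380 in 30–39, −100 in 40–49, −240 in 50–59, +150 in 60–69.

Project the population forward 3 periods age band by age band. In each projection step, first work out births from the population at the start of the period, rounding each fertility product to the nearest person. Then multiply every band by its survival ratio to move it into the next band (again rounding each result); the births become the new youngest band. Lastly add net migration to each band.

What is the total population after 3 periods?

— Period 1 —
Births: 3100 * 0.086 = 267
10–19: 18000 * 0.979 = 17622
20–29: 10200 * 0.961 = 9802
30–39: 22000 * 0.966 = 21252
40–49: 3100 * 0.981 = 3041
50–59: 6700 * 0.948 = 6352
60–69: 10400 * 0.959 = 9974
Net migration: 0–9 − 250 → 17; 10–19 + 240 → 17862; 20–29 − 70 → 9732; 30–39 + 380 → 21632; 40–49 − 100 → 2941; 50–59 − 240 → 6112; 60–69 + 150 → 10124
→ [17, 17862, 9732, 21632, 2941, 6112, 10124]
— Period 2 —
Births: 21632 * 0.086 = 1860
10–19: 17 * 0.979 = 17
20–29: 17862 * 0.961 = 17165
30–39: 9732 * 0.966 = 9401
40–49: 21632 * 0.981 = 21221
50–59: 2941 * 0.948 = 2788
60–69: 6112 * 0.959 = 5861
Net migration: 0–9 − 250 → 1610; 10–19 + 240 → 257; 20–29 − 70 → 17095; 30–39 + 380 → 9781; 40–49 − 100 → 21121; 50–59 − 240 → 2548; 60–69 + 150 → 6011
→ [1610, 257, 17095, 9781, 21121, 2548, 6011]
— Period 3 —
Births: 9781 * 0.086 = 841
10–19: 1610 * 0.979 = 1576
20–29: 257 * 0.961 = 247
30–39: 17095 * 0.966 = 16514
40–49: 9781 * 0.981 = 9595
50–59: 21121 * 0.948 = 20023
60–69: 2548 * 0.959 = 2444
Net migration: 0–9 − 250 → 591; 10–19 + 240 → 1816; 20–29 − 70 → 177; 30–39 + 380 → 16894; 40–49 − 100 → 9495; 50–59 − 240 → 19783; 60–69 + 150 → 2594
→ [591, 1816, 177, 16894, 9495, 19783, 2594]
Total after period 3: 591 + 1816 + 177 + 16894 + 9495 + 19783 + 2594 = 51350

51350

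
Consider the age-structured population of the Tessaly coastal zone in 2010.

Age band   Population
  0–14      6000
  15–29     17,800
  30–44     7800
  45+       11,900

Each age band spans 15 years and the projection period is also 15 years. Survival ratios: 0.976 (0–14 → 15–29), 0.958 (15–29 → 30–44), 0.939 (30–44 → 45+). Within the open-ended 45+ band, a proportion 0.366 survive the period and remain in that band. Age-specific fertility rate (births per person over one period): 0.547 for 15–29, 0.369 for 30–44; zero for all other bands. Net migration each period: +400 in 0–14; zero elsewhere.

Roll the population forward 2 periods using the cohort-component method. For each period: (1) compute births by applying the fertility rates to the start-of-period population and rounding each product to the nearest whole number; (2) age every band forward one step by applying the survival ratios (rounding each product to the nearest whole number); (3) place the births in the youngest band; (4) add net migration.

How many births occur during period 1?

12615

Let band 1 be 0–14 through band 4 = 45+.
Period 1:
Births: 17800 × 0.547 = 9737, 7800 × 0.369 = 2878 ⇒ total 12615
Band 2: 6000 × 0.976 = 5856
Band 3: 17800 × 0.958 = 17052
Band 4: 7800 × 0.939 + 11900 × 0.366 = 7324 + 4355 = 11679
Net migration: Band 1 + 400 → 13015
Population now: 0–14=13015, 15–29=5856, 30–44=17052, 45+=11679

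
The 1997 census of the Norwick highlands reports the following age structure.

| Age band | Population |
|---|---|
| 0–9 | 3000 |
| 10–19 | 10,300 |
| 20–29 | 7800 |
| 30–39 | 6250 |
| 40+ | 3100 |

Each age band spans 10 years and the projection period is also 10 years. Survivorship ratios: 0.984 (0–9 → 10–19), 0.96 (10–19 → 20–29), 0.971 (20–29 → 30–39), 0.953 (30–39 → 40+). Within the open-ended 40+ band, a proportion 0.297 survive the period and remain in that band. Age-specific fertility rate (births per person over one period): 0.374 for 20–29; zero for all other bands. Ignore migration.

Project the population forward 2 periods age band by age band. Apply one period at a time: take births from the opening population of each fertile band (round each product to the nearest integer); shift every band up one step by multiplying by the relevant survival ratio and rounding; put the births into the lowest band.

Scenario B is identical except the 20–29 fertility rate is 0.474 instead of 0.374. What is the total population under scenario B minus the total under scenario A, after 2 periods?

Call the bands 1 to 5, youngest first.
Period 1.
Births: 7800 × 0.374 = 2917
Band 2: 3000 × 0.984 = 2952
Band 3: 10300 × 0.96 = 9888
Band 4: 7800 × 0.971 = 7574
Band 5: 6250 × 0.953 + 3100 × 0.297 = 5956 + 921 = 6877
End of period: [2917, 2952, 9888, 7574, 6877]
Period 2.
Births: 9888 × 0.374 = 3698
Band 2: 2917 × 0.984 = 2870
Band 3: 2952 × 0.96 = 2834
Band 4: 9888 × 0.971 = 9601
Band 5: 7574 × 0.953 + 6877 × 0.297 = 7218 + 2042 = 9260
End of period: [3698, 2870, 2834, 9601, 9260]
Scenario A total after 2 periods: 28263
Scenario B projection —
Period 1.
Births: 7800 × 0.474 = 3697
Band 2: 3000 × 0.984 = 2952
Band 3: 10300 × 0.96 = 9888
Band 4: 7800 × 0.971 = 7574
Band 5: 6250 × 0.953 + 3100 × 0.297 = 5956 + 921 = 6877
End of period: [3697, 2952, 9888, 7574, 6877]
Period 2.
Births: 9888 × 0.474 = 4687
Band 2: 3697 × 0.984 = 3638
Band 3: 2952 × 0.96 = 2834
Band 4: 9888 × 0.971 = 9601
Band 5: 7574 × 0.953 + 6877 × 0.297 = 7218 + 2042 = 9260
End of period: [4687, 3638, 2834, 9601, 9260]
Scenario B total after 2 periods: 30020
Difference B − A = 30020 − 28263 = 1757

1757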